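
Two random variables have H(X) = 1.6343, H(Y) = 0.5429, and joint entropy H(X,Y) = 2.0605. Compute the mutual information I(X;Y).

I(X;Y) = H(X) + H(Y) - H(X,Y)
I(X;Y) = 1.6343 + 0.5429 - 2.0605 = 0.1167 bits


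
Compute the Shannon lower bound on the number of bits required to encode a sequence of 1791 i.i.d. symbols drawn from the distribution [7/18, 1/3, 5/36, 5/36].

Entropy H = 1.8493 bits/symbol
Minimum bits = H × n = 1.8493 × 1791
= 3312.13 bits


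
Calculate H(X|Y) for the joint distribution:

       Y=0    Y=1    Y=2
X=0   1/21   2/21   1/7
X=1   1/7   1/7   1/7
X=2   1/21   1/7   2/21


H(X|Y) = Σ_y p(y) H(X|Y=y)
  p(Y=0) = 5/21, H(X|Y=0) = 1.3710
  p(Y=1) = 8/21, H(X|Y=1) = 1.5613
  p(Y=2) = 8/21, H(X|Y=2) = 1.5613
H(X|Y) = 0.2381×1.3710 + 0.3810×1.5613 + 0.3810×1.5613 = 1.5160 bits


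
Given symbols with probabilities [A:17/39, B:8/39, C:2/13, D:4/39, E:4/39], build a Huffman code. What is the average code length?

Huffman tree construction:
Combine smallest probabilities repeatedly
Resulting codes:
  A: 0 (length 1)
  B: 111 (length 3)
  C: 110 (length 3)
  D: 100 (length 3)
  E: 101 (length 3)
Average length = Σ p(s) × length(s) = 2.1282 bits


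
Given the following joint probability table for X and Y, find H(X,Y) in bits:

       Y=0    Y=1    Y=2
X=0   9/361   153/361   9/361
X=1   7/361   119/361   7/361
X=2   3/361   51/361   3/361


H(X,Y) = -Σ p(x,y) log₂ p(x,y)
  p(0,0)=9/361: -0.0249 × log₂(0.0249) = 0.1328
  p(0,1)=153/361: -0.4238 × log₂(0.4238) = 0.5249
  p(0,2)=9/361: -0.0249 × log₂(0.0249) = 0.1328
  p(1,0)=7/361: -0.0194 × log₂(0.0194) = 0.1103
  p(1,1)=119/361: -0.3296 × log₂(0.3296) = 0.5278
  p(1,2)=7/361: -0.0194 × log₂(0.0194) = 0.1103
  p(2,0)=3/361: -0.0083 × log₂(0.0083) = 0.0574
  p(2,1)=51/361: -0.1413 × log₂(0.1413) = 0.3989
  p(2,2)=3/361: -0.0083 × log₂(0.0083) = 0.0574
H(X,Y) = 2.0526 bits


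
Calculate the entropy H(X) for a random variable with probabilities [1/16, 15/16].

H(X) = -Σ p(x) log₂ p(x)
  -1/16 × log₂(1/16) = 0.2500
  -15/16 × log₂(15/16) = 0.0873
H(X) = 0.3373 bits


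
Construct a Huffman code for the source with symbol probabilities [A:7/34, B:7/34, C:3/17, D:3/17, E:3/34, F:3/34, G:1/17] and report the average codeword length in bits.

Huffman tree construction:
Combine smallest probabilities repeatedly
Resulting codes:
  A: 00 (length 2)
  B: 01 (length 2)
  C: 110 (length 3)
  D: 111 (length 3)
  E: 1011 (length 4)
  F: 100 (length 3)
  G: 1010 (length 4)
Average length = Σ p(s) × length(s) = 2.7353 bits


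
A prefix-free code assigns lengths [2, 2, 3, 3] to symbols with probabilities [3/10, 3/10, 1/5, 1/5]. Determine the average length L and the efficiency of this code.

Average length L = Σ p_i × l_i = 2.4000 bits
Entropy H = 1.9710 bits
Efficiency η = H/L × 100% = 82.12%


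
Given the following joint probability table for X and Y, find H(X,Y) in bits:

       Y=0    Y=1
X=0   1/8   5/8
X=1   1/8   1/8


H(X,Y) = -Σ p(x,y) log₂ p(x,y)
  p(0,0)=1/8: -0.1250 × log₂(0.1250) = 0.3750
  p(0,1)=5/8: -0.6250 × log₂(0.6250) = 0.4238
  p(1,0)=1/8: -0.1250 × log₂(0.1250) = 0.3750
  p(1,1)=1/8: -0.1250 × log₂(0.1250) = 0.3750
H(X,Y) = 1.5488 bits


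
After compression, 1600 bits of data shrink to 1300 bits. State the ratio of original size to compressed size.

Compression ratio = Original / Compressed
= 1600 / 1300 = 1.23:1


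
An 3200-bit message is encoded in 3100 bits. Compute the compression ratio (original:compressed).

Compression ratio = Original / Compressed
= 3200 / 3100 = 1.03:1


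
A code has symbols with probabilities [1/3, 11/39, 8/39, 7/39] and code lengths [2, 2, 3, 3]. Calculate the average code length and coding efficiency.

Average length L = Σ p_i × l_i = 2.3846 bits
Entropy H = 1.9569 bits
Efficiency η = H/L × 100% = 82.06%


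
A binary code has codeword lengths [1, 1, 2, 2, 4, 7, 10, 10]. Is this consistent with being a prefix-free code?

Kraft inequality: Σ 2^(-l_i) ≤ 1 for prefix-free code
Calculating: 2^(-1) + 2^(-1) + 2^(-2) + 2^(-2) + 2^(-4) + 2^(-7) + 2^(-10) + 2^(-10)
= 0.5 + 0.5 + 0.25 + 0.25 + 0.0625 + 0.0078125 + 0.0009765625 + 0.0009765625
= 1.5723
Since 1.5723 > 1, prefix-free code does not exist


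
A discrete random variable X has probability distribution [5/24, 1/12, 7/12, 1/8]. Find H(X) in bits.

H(X) = -Σ p(x) log₂ p(x)
  -5/24 × log₂(5/24) = 0.4715
  -1/12 × log₂(1/12) = 0.2987
  -7/12 × log₂(7/12) = 0.4536
  -1/8 × log₂(1/8) = 0.3750
H(X) = 1.5988 bits


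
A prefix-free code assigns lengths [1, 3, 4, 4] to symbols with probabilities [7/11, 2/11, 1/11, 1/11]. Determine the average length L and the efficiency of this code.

Average length L = Σ p_i × l_i = 1.9091 bits
Entropy H = 1.4911 bits
Efficiency η = H/L × 100% = 78.11%


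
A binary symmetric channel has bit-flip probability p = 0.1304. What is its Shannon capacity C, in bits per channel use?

For BSC with error probability p:
C = 1 - H(p) where H(p) is binary entropy
H(0.1304) = -0.1304 × log₂(0.1304) - 0.8696 × log₂(0.8696)
H(p) = 0.5585
C = 1 - 0.5585 = 0.4415 bits/use


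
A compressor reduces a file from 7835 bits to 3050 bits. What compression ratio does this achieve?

Compression ratio = Original / Compressed
= 7835 / 3050 = 2.57:1


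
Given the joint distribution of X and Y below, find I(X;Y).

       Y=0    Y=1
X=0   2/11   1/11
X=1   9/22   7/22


H(X) = 0.8454, H(Y) = 0.9760, H(X,Y) = 1.8148
I(X;Y) = H(X) + H(Y) - H(X,Y) = 0.0065 bits


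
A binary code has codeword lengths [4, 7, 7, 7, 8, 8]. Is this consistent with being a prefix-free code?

Kraft inequality: Σ 2^(-l_i) ≤ 1 for prefix-free code
Calculating: 2^(-4) + 2^(-7) + 2^(-7) + 2^(-7) + 2^(-8) + 2^(-8)
= 0.0625 + 0.0078125 + 0.0078125 + 0.0078125 + 0.00390625 + 0.00390625
= 0.0938
Since 0.0938 ≤ 1, prefix-free code exists


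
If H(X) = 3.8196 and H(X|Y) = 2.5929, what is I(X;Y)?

I(X;Y) = H(X) - H(X|Y)
I(X;Y) = 3.8196 - 2.5929 = 1.2267 bits


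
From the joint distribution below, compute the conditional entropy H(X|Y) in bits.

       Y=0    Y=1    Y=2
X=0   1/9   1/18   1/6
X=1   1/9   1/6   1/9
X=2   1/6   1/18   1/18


H(X|Y) = Σ_y p(y) H(X|Y=y)
  p(Y=0) = 7/18, H(X|Y=0) = 1.5567
  p(Y=1) = 5/18, H(X|Y=1) = 1.3710
  p(Y=2) = 1/3, H(X|Y=2) = 1.4591
H(X|Y) = 0.3889×1.5567 + 0.2778×1.3710 + 0.3333×1.4591 = 1.4726 bits


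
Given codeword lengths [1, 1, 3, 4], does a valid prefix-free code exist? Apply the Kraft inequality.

Kraft inequality: Σ 2^(-l_i) ≤ 1 for prefix-free code
Calculating: 2^(-1) + 2^(-1) + 2^(-3) + 2^(-4)
= 0.5 + 0.5 + 0.125 + 0.0625
= 1.1875
Since 1.1875 > 1, prefix-free code does not exist


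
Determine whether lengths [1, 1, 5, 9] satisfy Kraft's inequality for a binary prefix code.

Kraft inequality: Σ 2^(-l_i) ≤ 1 for prefix-free code
Calculating: 2^(-1) + 2^(-1) + 2^(-5) + 2^(-9)
= 0.5 + 0.5 + 0.03125 + 0.001953125
= 1.0332
Since 1.0332 > 1, prefix-free code does not exist


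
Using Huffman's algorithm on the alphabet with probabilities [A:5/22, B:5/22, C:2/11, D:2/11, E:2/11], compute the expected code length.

Huffman tree construction:
Combine smallest probabilities repeatedly
Resulting codes:
  A: 01 (length 2)
  B: 10 (length 2)
  C: 110 (length 3)
  D: 111 (length 3)
  E: 00 (length 2)
Average length = Σ p(s) × length(s) = 2.3636 bits


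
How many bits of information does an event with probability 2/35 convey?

Information content I(x) = -log₂(p(x))
I = -log₂(2/35) = -log₂(0.0571)
I = 4.1293 bits


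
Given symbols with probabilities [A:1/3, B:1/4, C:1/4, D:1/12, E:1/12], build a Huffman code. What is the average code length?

Huffman tree construction:
Combine smallest probabilities repeatedly
Resulting codes:
  A: 11 (length 2)
  B: 01 (length 2)
  C: 10 (length 2)
  D: 000 (length 3)
  E: 001 (length 3)
Average length = Σ p(s) × length(s) = 2.1667 bits


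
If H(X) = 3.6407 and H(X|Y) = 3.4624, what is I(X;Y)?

I(X;Y) = H(X) - H(X|Y)
I(X;Y) = 3.6407 - 3.4624 = 0.1783 bits


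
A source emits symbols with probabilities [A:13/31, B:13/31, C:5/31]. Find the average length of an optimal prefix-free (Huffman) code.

Huffman tree construction:
Combine smallest probabilities repeatedly
Resulting codes:
  A: 11 (length 2)
  B: 0 (length 1)
  C: 10 (length 2)
Average length = Σ p(s) × length(s) = 1.5806 bits


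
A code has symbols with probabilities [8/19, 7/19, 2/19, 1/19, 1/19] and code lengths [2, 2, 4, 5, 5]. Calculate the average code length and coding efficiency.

Average length L = Σ p_i × l_i = 2.5263 bits
Entropy H = 1.8452 bits
Efficiency η = H/L × 100% = 73.04%


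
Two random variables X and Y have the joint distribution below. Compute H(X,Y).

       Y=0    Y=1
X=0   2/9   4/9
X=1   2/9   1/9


H(X,Y) = -Σ p(x,y) log₂ p(x,y)
  p(0,0)=2/9: -0.2222 × log₂(0.2222) = 0.4822
  p(0,1)=4/9: -0.4444 × log₂(0.4444) = 0.5200
  p(1,0)=2/9: -0.2222 × log₂(0.2222) = 0.4822
  p(1,1)=1/9: -0.1111 × log₂(0.1111) = 0.3522
H(X,Y) = 1.8366 bits


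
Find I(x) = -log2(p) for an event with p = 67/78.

Information content I(x) = -log₂(p(x))
I = -log₂(67/78) = -log₂(0.8590)
I = 0.2193 bits


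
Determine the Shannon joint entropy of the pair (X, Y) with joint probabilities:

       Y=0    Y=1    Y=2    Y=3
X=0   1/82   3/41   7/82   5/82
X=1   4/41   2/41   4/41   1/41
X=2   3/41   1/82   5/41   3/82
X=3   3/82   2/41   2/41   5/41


H(X,Y) = -Σ p(x,y) log₂ p(x,y)
  p(0,0)=1/82: -0.0122 × log₂(0.0122) = 0.0775
  p(0,1)=3/41: -0.0732 × log₂(0.0732) = 0.2760
  p(0,2)=7/82: -0.0854 × log₂(0.0854) = 0.3031
  p(0,3)=5/82: -0.0610 × log₂(0.0610) = 0.2461
  p(1,0)=4/41: -0.0976 × log₂(0.0976) = 0.3276
  p(1,1)=2/41: -0.0488 × log₂(0.0488) = 0.2126
  p(1,2)=4/41: -0.0976 × log₂(0.0976) = 0.3276
  p(1,3)=1/41: -0.0244 × log₂(0.0244) = 0.1307
  p(2,0)=3/41: -0.0732 × log₂(0.0732) = 0.2760
  p(2,1)=1/82: -0.0122 × log₂(0.0122) = 0.0775
  p(2,2)=5/41: -0.1220 × log₂(0.1220) = 0.3702
  p(2,3)=3/82: -0.0366 × log₂(0.0366) = 0.1746
  p(3,0)=3/82: -0.0366 × log₂(0.0366) = 0.1746
  p(3,1)=2/41: -0.0488 × log₂(0.0488) = 0.2126
  p(3,2)=2/41: -0.0488 × log₂(0.0488) = 0.2126
  p(3,3)=5/41: -0.1220 × log₂(0.1220) = 0.3702
H(X,Y) = 3.7694 bits


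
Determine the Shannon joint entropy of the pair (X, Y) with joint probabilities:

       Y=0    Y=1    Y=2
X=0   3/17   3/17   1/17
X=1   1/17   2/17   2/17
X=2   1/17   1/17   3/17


H(X,Y) = -Σ p(x,y) log₂ p(x,y)
  p(0,0)=3/17: -0.1765 × log₂(0.1765) = 0.4416
  p(0,1)=3/17: -0.1765 × log₂(0.1765) = 0.4416
  p(0,2)=1/17: -0.0588 × log₂(0.0588) = 0.2404
  p(1,0)=1/17: -0.0588 × log₂(0.0588) = 0.2404
  p(1,1)=2/17: -0.1176 × log₂(0.1176) = 0.3632
  p(1,2)=2/17: -0.1176 × log₂(0.1176) = 0.3632
  p(2,0)=1/17: -0.0588 × log₂(0.0588) = 0.2404
  p(2,1)=1/17: -0.0588 × log₂(0.0588) = 0.2404
  p(2,2)=3/17: -0.1765 × log₂(0.1765) = 0.4416
H(X,Y) = 3.0131 bits


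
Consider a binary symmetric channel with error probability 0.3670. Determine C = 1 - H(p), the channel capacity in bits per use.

For BSC with error probability p:
C = 1 - H(p) where H(p) is binary entropy
H(0.3670) = -0.3670 × log₂(0.3670) - 0.6330 × log₂(0.6330)
H(p) = 0.9483
C = 1 - 0.9483 = 0.0517 bits/use


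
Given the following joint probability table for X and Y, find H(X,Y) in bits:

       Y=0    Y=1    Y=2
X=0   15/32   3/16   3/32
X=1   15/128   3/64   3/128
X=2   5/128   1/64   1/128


H(X,Y) = -Σ p(x,y) log₂ p(x,y)
  p(0,0)=15/32: -0.4688 × log₂(0.4688) = 0.5124
  p(0,1)=3/16: -0.1875 × log₂(0.1875) = 0.4528
  p(0,2)=3/32: -0.0938 × log₂(0.0938) = 0.3202
  p(1,0)=15/128: -0.1172 × log₂(0.1172) = 0.3625
  p(1,1)=3/64: -0.0469 × log₂(0.0469) = 0.2070
  p(1,2)=3/128: -0.0234 × log₂(0.0234) = 0.1269
  p(2,0)=5/128: -0.0391 × log₂(0.0391) = 0.1827
  p(2,1)=1/64: -0.0156 × log₂(0.0156) = 0.0938
  p(2,2)=1/128: -0.0078 × log₂(0.0078) = 0.0547
H(X,Y) = 2.3129 bits


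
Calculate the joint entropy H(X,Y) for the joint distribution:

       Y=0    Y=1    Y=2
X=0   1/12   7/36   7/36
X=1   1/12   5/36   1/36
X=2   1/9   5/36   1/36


H(X,Y) = -Σ p(x,y) log₂ p(x,y)
  p(0,0)=1/12: -0.0833 × log₂(0.0833) = 0.2987
  p(0,1)=7/36: -0.1944 × log₂(0.1944) = 0.4594
  p(0,2)=7/36: -0.1944 × log₂(0.1944) = 0.4594
  p(1,0)=1/12: -0.0833 × log₂(0.0833) = 0.2987
  p(1,1)=5/36: -0.1389 × log₂(0.1389) = 0.3956
  p(1,2)=1/36: -0.0278 × log₂(0.0278) = 0.1436
  p(2,0)=1/9: -0.1111 × log₂(0.1111) = 0.3522
  p(2,1)=5/36: -0.1389 × log₂(0.1389) = 0.3956
  p(2,2)=1/36: -0.0278 × log₂(0.0278) = 0.1436
H(X,Y) = 2.9468 bits


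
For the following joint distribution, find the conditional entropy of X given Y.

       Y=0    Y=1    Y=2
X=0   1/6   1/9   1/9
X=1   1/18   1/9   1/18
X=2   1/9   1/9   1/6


H(X|Y) = Σ_y p(y) H(X|Y=y)
  p(Y=0) = 1/3, H(X|Y=0) = 1.4591
  p(Y=1) = 1/3, H(X|Y=1) = 1.5850
  p(Y=2) = 1/3, H(X|Y=2) = 1.4591
H(X|Y) = 0.3333×1.4591 + 0.3333×1.5850 + 0.3333×1.4591 = 1.5011 bits


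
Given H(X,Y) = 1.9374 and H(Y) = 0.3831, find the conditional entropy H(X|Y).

Chain rule: H(X,Y) = H(X|Y) + H(Y)
H(X|Y) = H(X,Y) - H(Y) = 1.9374 - 0.3831 = 1.5543 bits


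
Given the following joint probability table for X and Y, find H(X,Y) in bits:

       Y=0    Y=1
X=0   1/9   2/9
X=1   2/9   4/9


H(X,Y) = -Σ p(x,y) log₂ p(x,y)
  p(0,0)=1/9: -0.1111 × log₂(0.1111) = 0.3522
  p(0,1)=2/9: -0.2222 × log₂(0.2222) = 0.4822
  p(1,0)=2/9: -0.2222 × log₂(0.2222) = 0.4822
  p(1,1)=4/9: -0.4444 × log₂(0.4444) = 0.5200
H(X,Y) = 1.8366 bits


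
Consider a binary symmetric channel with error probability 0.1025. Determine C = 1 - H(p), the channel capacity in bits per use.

For BSC with error probability p:
C = 1 - H(p) where H(p) is binary entropy
H(0.1025) = -0.1025 × log₂(0.1025) - 0.8975 × log₂(0.8975)
H(p) = 0.4769
C = 1 - 0.4769 = 0.5231 bits/use


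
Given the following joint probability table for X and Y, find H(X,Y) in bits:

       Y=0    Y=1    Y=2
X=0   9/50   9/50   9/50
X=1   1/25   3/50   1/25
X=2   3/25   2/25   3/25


H(X,Y) = -Σ p(x,y) log₂ p(x,y)
  p(0,0)=9/50: -0.1800 × log₂(0.1800) = 0.4453
  p(0,1)=9/50: -0.1800 × log₂(0.1800) = 0.4453
  p(0,2)=9/50: -0.1800 × log₂(0.1800) = 0.4453
  p(1,0)=1/25: -0.0400 × log₂(0.0400) = 0.1858
  p(1,1)=3/50: -0.0600 × log₂(0.0600) = 0.2435
  p(1,2)=1/25: -0.0400 × log₂(0.0400) = 0.1858
  p(2,0)=3/25: -0.1200 × log₂(0.1200) = 0.3671
  p(2,1)=2/25: -0.0800 × log₂(0.0800) = 0.2915
  p(2,2)=3/25: -0.1200 × log₂(0.1200) = 0.3671
H(X,Y) = 2.9766 bits


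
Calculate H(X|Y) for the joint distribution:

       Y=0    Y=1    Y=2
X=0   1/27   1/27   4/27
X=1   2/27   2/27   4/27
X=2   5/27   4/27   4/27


H(X|Y) = Σ_y p(y) H(X|Y=y)
  p(Y=0) = 8/27, H(X|Y=0) = 1.2988
  p(Y=1) = 7/27, H(X|Y=1) = 1.3788
  p(Y=2) = 4/9, H(X|Y=2) = 1.5850
H(X|Y) = 0.2963×1.2988 + 0.2593×1.3788 + 0.4444×1.5850 = 1.4467 bits


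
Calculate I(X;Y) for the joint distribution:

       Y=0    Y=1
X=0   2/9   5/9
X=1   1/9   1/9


H(X) = 0.7642, H(Y) = 0.9183, H(X,Y) = 1.6577
I(X;Y) = H(X) + H(Y) - H(X,Y) = 0.0248 bits


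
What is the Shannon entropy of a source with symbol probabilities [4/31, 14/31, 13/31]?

H(X) = -Σ p(x) log₂ p(x)
  -4/31 × log₂(4/31) = 0.3812
  -14/31 × log₂(14/31) = 0.5179
  -13/31 × log₂(13/31) = 0.5258
H(X) = 1.4249 bits


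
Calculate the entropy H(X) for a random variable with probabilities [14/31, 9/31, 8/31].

H(X) = -Σ p(x) log₂ p(x)
  -14/31 × log₂(14/31) = 0.5179
  -9/31 × log₂(9/31) = 0.5180
  -8/31 × log₂(8/31) = 0.5043
H(X) = 1.5403 bits


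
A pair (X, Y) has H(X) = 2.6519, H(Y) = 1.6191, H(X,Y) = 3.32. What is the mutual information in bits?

I(X;Y) = H(X) + H(Y) - H(X,Y)
I(X;Y) = 2.6519 + 1.6191 - 3.32 = 0.951 bits


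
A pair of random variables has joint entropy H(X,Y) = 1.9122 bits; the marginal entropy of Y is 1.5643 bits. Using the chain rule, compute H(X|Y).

Chain rule: H(X,Y) = H(X|Y) + H(Y)
H(X|Y) = H(X,Y) - H(Y) = 1.9122 - 1.5643 = 0.3479 bits


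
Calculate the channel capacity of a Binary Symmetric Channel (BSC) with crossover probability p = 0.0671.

For BSC with error probability p:
C = 1 - H(p) where H(p) is binary entropy
H(0.0671) = -0.0671 × log₂(0.0671) - 0.9329 × log₂(0.9329)
H(p) = 0.3550
C = 1 - 0.3550 = 0.6450 bits/use


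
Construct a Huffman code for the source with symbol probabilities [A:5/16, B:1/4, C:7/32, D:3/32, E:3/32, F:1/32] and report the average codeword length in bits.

Huffman tree construction:
Combine smallest probabilities repeatedly
Resulting codes:
  A: 11 (length 2)
  B: 10 (length 2)
  C: 00 (length 2)
  D: 0111 (length 4)
  E: 010 (length 3)
  F: 0110 (length 4)
Average length = Σ p(s) × length(s) = 2.3438 bits


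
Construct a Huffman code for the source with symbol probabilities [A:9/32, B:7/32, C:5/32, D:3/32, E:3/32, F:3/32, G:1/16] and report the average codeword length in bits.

Huffman tree construction:
Combine smallest probabilities repeatedly
Resulting codes:
  A: 10 (length 2)
  B: 01 (length 2)
  C: 110 (length 3)
  D: 1111 (length 4)
  E: 000 (length 3)
  F: 001 (length 3)
  G: 1110 (length 4)
Average length = Σ p(s) × length(s) = 2.6562 bits


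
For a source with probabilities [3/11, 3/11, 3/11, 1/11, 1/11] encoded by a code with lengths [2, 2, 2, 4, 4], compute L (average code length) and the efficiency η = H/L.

Average length L = Σ p_i × l_i = 2.3636 bits
Entropy H = 2.1626 bits
Efficiency η = H/L × 100% = 91.50%


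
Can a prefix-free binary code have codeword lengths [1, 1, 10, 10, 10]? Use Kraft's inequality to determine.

Kraft inequality: Σ 2^(-l_i) ≤ 1 for prefix-free code
Calculating: 2^(-1) + 2^(-1) + 2^(-10) + 2^(-10) + 2^(-10)
= 0.5 + 0.5 + 0.0009765625 + 0.0009765625 + 0.0009765625
= 1.0029
Since 1.0029 > 1, prefix-free code does not exist


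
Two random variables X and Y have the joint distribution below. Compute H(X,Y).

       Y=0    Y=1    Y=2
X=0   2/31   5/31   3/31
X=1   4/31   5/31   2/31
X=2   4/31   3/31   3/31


H(X,Y) = -Σ p(x,y) log₂ p(x,y)
  p(0,0)=2/31: -0.0645 × log₂(0.0645) = 0.2551
  p(0,1)=5/31: -0.1613 × log₂(0.1613) = 0.4246
  p(0,2)=3/31: -0.0968 × log₂(0.0968) = 0.3261
  p(1,0)=4/31: -0.1290 × log₂(0.1290) = 0.3812
  p(1,1)=5/31: -0.1613 × log₂(0.1613) = 0.4246
  p(1,2)=2/31: -0.0645 × log₂(0.0645) = 0.2551
  p(2,0)=4/31: -0.1290 × log₂(0.1290) = 0.3812
  p(2,1)=3/31: -0.0968 × log₂(0.0968) = 0.3261
  p(2,2)=3/31: -0.0968 × log₂(0.0968) = 0.3261
H(X,Y) = 3.0999 bits


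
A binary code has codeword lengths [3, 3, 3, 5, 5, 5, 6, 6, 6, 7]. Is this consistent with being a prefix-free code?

Kraft inequality: Σ 2^(-l_i) ≤ 1 for prefix-free code
Calculating: 2^(-3) + 2^(-3) + 2^(-3) + 2^(-5) + 2^(-5) + 2^(-5) + 2^(-6) + 2^(-6) + 2^(-6) + 2^(-7)
= 0.125 + 0.125 + 0.125 + 0.03125 + 0.03125 + 0.03125 + 0.015625 + 0.015625 + 0.015625 + 0.0078125
= 0.5234
Since 0.5234 ≤ 1, prefix-free code exists


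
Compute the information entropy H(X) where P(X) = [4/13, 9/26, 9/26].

H(X) = -Σ p(x) log₂ p(x)
  -4/13 × log₂(4/13) = 0.5232
  -9/26 × log₂(9/26) = 0.5298
  -9/26 × log₂(9/26) = 0.5298
H(X) = 1.5828 bits


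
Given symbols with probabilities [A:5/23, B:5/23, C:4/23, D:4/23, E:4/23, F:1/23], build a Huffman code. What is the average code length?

Huffman tree construction:
Combine smallest probabilities repeatedly
Resulting codes:
  A: 00 (length 2)
  B: 01 (length 2)
  C: 101 (length 3)
  D: 110 (length 3)
  E: 111 (length 3)
  F: 100 (length 3)
Average length = Σ p(s) × length(s) = 2.5652 bits


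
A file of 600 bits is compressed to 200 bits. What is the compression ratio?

Compression ratio = Original / Compressed
= 600 / 200 = 3.00:1


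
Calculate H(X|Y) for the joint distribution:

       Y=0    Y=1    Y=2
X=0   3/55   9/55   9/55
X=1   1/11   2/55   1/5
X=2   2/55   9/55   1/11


H(X|Y) = Σ_y p(y) H(X|Y=y)
  p(Y=0) = 2/11, H(X|Y=0) = 1.4855
  p(Y=1) = 4/11, H(X|Y=1) = 1.3690
  p(Y=2) = 5/11, H(X|Y=2) = 1.5161
H(X|Y) = 0.1818×1.4855 + 0.3636×1.3690 + 0.4545×1.5161 = 1.4571 bits


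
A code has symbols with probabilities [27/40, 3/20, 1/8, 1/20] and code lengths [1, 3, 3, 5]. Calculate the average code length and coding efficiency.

Average length L = Σ p_i × l_i = 1.7500 bits
Entropy H = 1.3844 bits
Efficiency η = H/L × 100% = 79.11%


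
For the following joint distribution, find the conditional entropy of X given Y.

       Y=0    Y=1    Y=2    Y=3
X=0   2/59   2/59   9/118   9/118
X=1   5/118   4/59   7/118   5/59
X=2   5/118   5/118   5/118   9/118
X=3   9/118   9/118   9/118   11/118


H(X|Y) = Σ_y p(y) H(X|Y=y)
  p(Y=0) = 23/118, H(X|Y=0) = 1.9258
  p(Y=1) = 13/59, H(X|Y=1) = 1.9259
  p(Y=2) = 15/59, H(X|Y=2) = 1.9629
  p(Y=3) = 39/118, H(X|Y=3) = 1.9948
H(X|Y) = 0.1949×1.9258 + 0.2203×1.9259 + 0.2542×1.9629 + 0.3305×1.9948 = 1.9581 bits


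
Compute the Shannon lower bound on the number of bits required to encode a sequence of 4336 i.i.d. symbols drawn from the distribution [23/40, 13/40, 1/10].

Entropy H = 1.3182 bits/symbol
Minimum bits = H × n = 1.3182 × 4336
= 5715.88 bits


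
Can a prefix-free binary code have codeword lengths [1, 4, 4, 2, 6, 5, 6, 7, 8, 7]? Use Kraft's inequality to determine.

Kraft inequality: Σ 2^(-l_i) ≤ 1 for prefix-free code
Calculating: 2^(-1) + 2^(-4) + 2^(-4) + 2^(-2) + 2^(-6) + 2^(-5) + 2^(-6) + 2^(-7) + 2^(-8) + 2^(-7)
= 0.5 + 0.0625 + 0.0625 + 0.25 + 0.015625 + 0.03125 + 0.015625 + 0.0078125 + 0.00390625 + 0.0078125
= 0.9570
Since 0.9570 ≤ 1, prefix-free code exists


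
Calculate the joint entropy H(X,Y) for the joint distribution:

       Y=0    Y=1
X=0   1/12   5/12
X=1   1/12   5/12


H(X,Y) = -Σ p(x,y) log₂ p(x,y)
  p(0,0)=1/12: -0.0833 × log₂(0.0833) = 0.2987
  p(0,1)=5/12: -0.4167 × log₂(0.4167) = 0.5263
  p(1,0)=1/12: -0.0833 × log₂(0.0833) = 0.2987
  p(1,1)=5/12: -0.4167 × log₂(0.4167) = 0.5263
H(X,Y) = 1.6500 bits


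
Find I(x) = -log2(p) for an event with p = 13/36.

Information content I(x) = -log₂(p(x))
I = -log₂(13/36) = -log₂(0.3611)
I = 1.4695 bits


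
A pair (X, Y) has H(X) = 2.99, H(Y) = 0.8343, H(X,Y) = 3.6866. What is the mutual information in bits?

I(X;Y) = H(X) + H(Y) - H(X,Y)
I(X;Y) = 2.99 + 0.8343 - 3.6866 = 0.1377 bits


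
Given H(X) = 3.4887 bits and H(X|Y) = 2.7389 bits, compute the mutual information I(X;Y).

I(X;Y) = H(X) - H(X|Y)
I(X;Y) = 3.4887 - 2.7389 = 0.7498 bits


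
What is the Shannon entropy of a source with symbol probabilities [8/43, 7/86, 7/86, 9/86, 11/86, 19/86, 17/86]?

H(X) = -Σ p(x) log₂ p(x)
  -8/43 × log₂(8/43) = 0.4514
  -7/86 × log₂(7/86) = 0.2946
  -7/86 × log₂(7/86) = 0.2946
  -9/86 × log₂(9/86) = 0.3408
  -11/86 × log₂(11/86) = 0.3795
  -19/86 × log₂(19/86) = 0.4813
  -17/86 × log₂(17/86) = 0.4623
H(X) = 2.7044 bits


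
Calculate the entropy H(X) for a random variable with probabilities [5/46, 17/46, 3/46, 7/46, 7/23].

H(X) = -Σ p(x) log₂ p(x)
  -5/46 × log₂(5/46) = 0.3480
  -17/46 × log₂(17/46) = 0.5307
  -3/46 × log₂(3/46) = 0.2569
  -7/46 × log₂(7/46) = 0.4133
  -7/23 × log₂(7/23) = 0.5223
H(X) = 2.0713 bits


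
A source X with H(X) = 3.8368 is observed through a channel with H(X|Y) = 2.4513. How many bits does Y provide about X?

I(X;Y) = H(X) - H(X|Y)
I(X;Y) = 3.8368 - 2.4513 = 1.3855 bits


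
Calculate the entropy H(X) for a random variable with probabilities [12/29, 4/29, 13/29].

H(X) = -Σ p(x) log₂ p(x)
  -12/29 × log₂(12/29) = 0.5268
  -4/29 × log₂(4/29) = 0.3942
  -13/29 × log₂(13/29) = 0.5189
H(X) = 1.4399 bits


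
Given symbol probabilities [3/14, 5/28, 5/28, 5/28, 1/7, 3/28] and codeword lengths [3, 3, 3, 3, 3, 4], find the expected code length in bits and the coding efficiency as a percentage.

Average length L = Σ p_i × l_i = 3.1071 bits
Entropy H = 2.5540 bits
Efficiency η = H/L × 100% = 82.20%


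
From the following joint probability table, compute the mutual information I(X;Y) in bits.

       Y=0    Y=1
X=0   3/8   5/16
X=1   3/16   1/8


H(X) = 0.8960, H(Y) = 0.9887, H(X,Y) = 1.8829
I(X;Y) = H(X) + H(Y) - H(X,Y) = 0.0019 bits


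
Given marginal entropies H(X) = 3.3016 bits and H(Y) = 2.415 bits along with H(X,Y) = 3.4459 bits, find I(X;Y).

I(X;Y) = H(X) + H(Y) - H(X,Y)
I(X;Y) = 3.3016 + 2.415 - 3.4459 = 2.2707 bits


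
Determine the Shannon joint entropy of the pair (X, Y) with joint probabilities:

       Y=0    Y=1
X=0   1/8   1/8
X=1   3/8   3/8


H(X,Y) = -Σ p(x,y) log₂ p(x,y)
  p(0,0)=1/8: -0.1250 × log₂(0.1250) = 0.3750
  p(0,1)=1/8: -0.1250 × log₂(0.1250) = 0.3750
  p(1,0)=3/8: -0.3750 × log₂(0.3750) = 0.5306
  p(1,1)=3/8: -0.3750 × log₂(0.3750) = 0.5306
H(X,Y) = 1.8113 bits


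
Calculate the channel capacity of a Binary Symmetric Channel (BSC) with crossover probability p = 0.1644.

For BSC with error probability p:
C = 1 - H(p) where H(p) is binary entropy
H(0.1644) = -0.1644 × log₂(0.1644) - 0.8356 × log₂(0.8356)
H(p) = 0.6447
C = 1 - 0.6447 = 0.3553 bits/use


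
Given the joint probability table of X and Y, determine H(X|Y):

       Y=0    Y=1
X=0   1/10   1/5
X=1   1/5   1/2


H(X|Y) = Σ_y p(y) H(X|Y=y)
  p(Y=0) = 3/10, H(X|Y=0) = 0.9183
  p(Y=1) = 7/10, H(X|Y=1) = 0.8631
H(X|Y) = 0.3000×0.9183 + 0.7000×0.8631 = 0.8797 bits


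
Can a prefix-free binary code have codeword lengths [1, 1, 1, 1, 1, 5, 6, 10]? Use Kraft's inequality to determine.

Kraft inequality: Σ 2^(-l_i) ≤ 1 for prefix-free code
Calculating: 2^(-1) + 2^(-1) + 2^(-1) + 2^(-1) + 2^(-1) + 2^(-5) + 2^(-6) + 2^(-10)
= 0.5 + 0.5 + 0.5 + 0.5 + 0.5 + 0.03125 + 0.015625 + 0.0009765625
= 2.5479
Since 2.5479 > 1, prefix-free code does not exist


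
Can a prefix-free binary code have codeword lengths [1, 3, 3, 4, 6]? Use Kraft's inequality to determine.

Kraft inequality: Σ 2^(-l_i) ≤ 1 for prefix-free code
Calculating: 2^(-1) + 2^(-3) + 2^(-3) + 2^(-4) + 2^(-6)
= 0.5 + 0.125 + 0.125 + 0.0625 + 0.015625
= 0.8281
Since 0.8281 ≤ 1, prefix-free code exists


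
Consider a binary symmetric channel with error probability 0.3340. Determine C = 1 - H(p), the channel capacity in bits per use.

For BSC with error probability p:
C = 1 - H(p) where H(p) is binary entropy
H(0.3340) = -0.3340 × log₂(0.3340) - 0.6660 × log₂(0.6660)
H(p) = 0.9190
C = 1 - 0.9190 = 0.0810 bits/use


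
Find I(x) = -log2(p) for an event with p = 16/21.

Information content I(x) = -log₂(p(x))
I = -log₂(16/21) = -log₂(0.7619)
I = 0.3923 bits


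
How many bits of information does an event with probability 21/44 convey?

Information content I(x) = -log₂(p(x))
I = -log₂(21/44) = -log₂(0.4773)
I = 1.0671 bits


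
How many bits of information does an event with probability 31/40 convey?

Information content I(x) = -log₂(p(x))
I = -log₂(31/40) = -log₂(0.7750)
I = 0.3677 bits


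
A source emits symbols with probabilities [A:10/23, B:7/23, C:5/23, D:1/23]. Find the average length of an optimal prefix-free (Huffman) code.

Huffman tree construction:
Combine smallest probabilities repeatedly
Resulting codes:
  A: 0 (length 1)
  B: 11 (length 2)
  C: 101 (length 3)
  D: 100 (length 3)
Average length = Σ p(s) × length(s) = 1.8261 bits


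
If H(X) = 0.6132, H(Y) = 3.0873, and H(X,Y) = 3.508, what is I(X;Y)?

I(X;Y) = H(X) + H(Y) - H(X,Y)
I(X;Y) = 0.6132 + 3.0873 - 3.508 = 0.1925 bits


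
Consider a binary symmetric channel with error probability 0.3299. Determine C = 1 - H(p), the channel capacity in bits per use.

For BSC with error probability p:
C = 1 - H(p) where H(p) is binary entropy
H(0.3299) = -0.3299 × log₂(0.3299) - 0.6701 × log₂(0.6701)
H(p) = 0.9148
C = 1 - 0.9148 = 0.0852 bits/use


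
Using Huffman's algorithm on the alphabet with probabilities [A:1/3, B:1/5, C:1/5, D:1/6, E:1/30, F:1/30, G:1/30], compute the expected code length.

Huffman tree construction:
Combine smallest probabilities repeatedly
Resulting codes:
  A: 11 (length 2)
  B: 00 (length 2)
  C: 01 (length 2)
  D: 101 (length 3)
  E: 10010 (length 5)
  F: 10011 (length 5)
  G: 1000 (length 4)
Average length = Σ p(s) × length(s) = 2.4333 bits


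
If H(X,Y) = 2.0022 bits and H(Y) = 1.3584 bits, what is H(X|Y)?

Chain rule: H(X,Y) = H(X|Y) + H(Y)
H(X|Y) = H(X,Y) - H(Y) = 2.0022 - 1.3584 = 0.6438 bits


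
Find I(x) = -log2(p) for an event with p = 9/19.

Information content I(x) = -log₂(p(x))
I = -log₂(9/19) = -log₂(0.4737)
I = 1.0780 bits


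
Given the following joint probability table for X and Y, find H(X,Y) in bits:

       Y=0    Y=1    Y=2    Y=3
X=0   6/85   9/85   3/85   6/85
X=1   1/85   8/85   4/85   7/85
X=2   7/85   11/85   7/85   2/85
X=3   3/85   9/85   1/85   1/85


H(X,Y) = -Σ p(x,y) log₂ p(x,y)
  p(0,0)=6/85: -0.0706 × log₂(0.0706) = 0.2700
  p(0,1)=9/85: -0.1059 × log₂(0.1059) = 0.3430
  p(0,2)=3/85: -0.0353 × log₂(0.0353) = 0.1703
  p(0,3)=6/85: -0.0706 × log₂(0.0706) = 0.2700
  p(1,0)=1/85: -0.0118 × log₂(0.0118) = 0.0754
  p(1,1)=8/85: -0.0941 × log₂(0.0941) = 0.3209
  p(1,2)=4/85: -0.0471 × log₂(0.0471) = 0.2075
  p(1,3)=7/85: -0.0824 × log₂(0.0824) = 0.2966
  p(2,0)=7/85: -0.0824 × log₂(0.0824) = 0.2966
  p(2,1)=11/85: -0.1294 × log₂(0.1294) = 0.3818
  p(2,2)=7/85: -0.0824 × log₂(0.0824) = 0.2966
  p(2,3)=2/85: -0.0235 × log₂(0.0235) = 0.1273
  p(3,0)=3/85: -0.0353 × log₂(0.0353) = 0.1703
  p(3,1)=9/85: -0.1059 × log₂(0.1059) = 0.3430
  p(3,2)=1/85: -0.0118 × log₂(0.0118) = 0.0754
  p(3,3)=1/85: -0.0118 × log₂(0.0118) = 0.0754
H(X,Y) = 3.7200 bits


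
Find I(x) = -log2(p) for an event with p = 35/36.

Information content I(x) = -log₂(p(x))
I = -log₂(35/36) = -log₂(0.9722)
I = 0.0406 bits


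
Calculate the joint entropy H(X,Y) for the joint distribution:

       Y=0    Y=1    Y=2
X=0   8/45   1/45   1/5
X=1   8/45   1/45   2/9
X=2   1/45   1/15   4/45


H(X,Y) = -Σ p(x,y) log₂ p(x,y)
  p(0,0)=8/45: -0.1778 × log₂(0.1778) = 0.4430
  p(0,1)=1/45: -0.0222 × log₂(0.0222) = 0.1220
  p(0,2)=1/5: -0.2000 × log₂(0.2000) = 0.4644
  p(1,0)=8/45: -0.1778 × log₂(0.1778) = 0.4430
  p(1,1)=1/45: -0.0222 × log₂(0.0222) = 0.1220
  p(1,2)=2/9: -0.2222 × log₂(0.2222) = 0.4822
  p(2,0)=1/45: -0.0222 × log₂(0.0222) = 0.1220
  p(2,1)=1/15: -0.0667 × log₂(0.0667) = 0.2605
  p(2,2)=4/45: -0.0889 × log₂(0.0889) = 0.3104
H(X,Y) = 2.7696 bits


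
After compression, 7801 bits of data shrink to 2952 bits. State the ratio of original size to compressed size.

Compression ratio = Original / Compressed
= 7801 / 2952 = 2.64:1


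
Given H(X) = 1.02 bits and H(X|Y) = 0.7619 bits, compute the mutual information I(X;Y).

I(X;Y) = H(X) - H(X|Y)
I(X;Y) = 1.02 - 0.7619 = 0.2581 bits


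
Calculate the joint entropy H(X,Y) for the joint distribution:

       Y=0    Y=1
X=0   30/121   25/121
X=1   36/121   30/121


H(X,Y) = -Σ p(x,y) log₂ p(x,y)
  p(0,0)=30/121: -0.2479 × log₂(0.2479) = 0.4988
  p(0,1)=25/121: -0.2066 × log₂(0.2066) = 0.4700
  p(1,0)=36/121: -0.2975 × log₂(0.2975) = 0.5203
  p(1,1)=30/121: -0.2479 × log₂(0.2479) = 0.4988
H(X,Y) = 1.9881 bits


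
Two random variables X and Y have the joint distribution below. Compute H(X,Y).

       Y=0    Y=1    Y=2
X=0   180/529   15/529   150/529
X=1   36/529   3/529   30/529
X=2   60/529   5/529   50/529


H(X,Y) = -Σ p(x,y) log₂ p(x,y)
  p(0,0)=180/529: -0.3403 × log₂(0.3403) = 0.5292
  p(0,1)=15/529: -0.0284 × log₂(0.0284) = 0.1458
  p(0,2)=150/529: -0.2836 × log₂(0.2836) = 0.5156
  p(1,0)=36/529: -0.0681 × log₂(0.0681) = 0.2639
  p(1,1)=3/529: -0.0057 × log₂(0.0057) = 0.0423
  p(1,2)=30/529: -0.0567 × log₂(0.0567) = 0.2348
  p(2,0)=60/529: -0.1134 × log₂(0.1134) = 0.3562
  p(2,1)=5/529: -0.0095 × log₂(0.0095) = 0.0636
  p(2,2)=50/529: -0.0945 × log₂(0.0945) = 0.3217
H(X,Y) = 2.4729 bits


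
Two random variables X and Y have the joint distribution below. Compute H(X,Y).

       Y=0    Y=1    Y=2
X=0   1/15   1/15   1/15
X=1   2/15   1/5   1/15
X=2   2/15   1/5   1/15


H(X,Y) = -Σ p(x,y) log₂ p(x,y)
  p(0,0)=1/15: -0.0667 × log₂(0.0667) = 0.2605
  p(0,1)=1/15: -0.0667 × log₂(0.0667) = 0.2605
  p(0,2)=1/15: -0.0667 × log₂(0.0667) = 0.2605
  p(1,0)=2/15: -0.1333 × log₂(0.1333) = 0.3876
  p(1,1)=1/5: -0.2000 × log₂(0.2000) = 0.4644
  p(1,2)=1/15: -0.0667 × log₂(0.0667) = 0.2605
  p(2,0)=2/15: -0.1333 × log₂(0.1333) = 0.3876
  p(2,1)=1/5: -0.2000 × log₂(0.2000) = 0.4644
  p(2,2)=1/15: -0.0667 × log₂(0.0667) = 0.2605
H(X,Y) = 3.0062 bits


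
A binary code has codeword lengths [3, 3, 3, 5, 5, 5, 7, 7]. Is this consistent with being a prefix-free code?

Kraft inequality: Σ 2^(-l_i) ≤ 1 for prefix-free code
Calculating: 2^(-3) + 2^(-3) + 2^(-3) + 2^(-5) + 2^(-5) + 2^(-5) + 2^(-7) + 2^(-7)
= 0.125 + 0.125 + 0.125 + 0.03125 + 0.03125 + 0.03125 + 0.0078125 + 0.0078125
= 0.4844
Since 0.4844 ≤ 1, prefix-free code exists


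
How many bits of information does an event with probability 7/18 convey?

Information content I(x) = -log₂(p(x))
I = -log₂(7/18) = -log₂(0.3889)
I = 1.3626 bits


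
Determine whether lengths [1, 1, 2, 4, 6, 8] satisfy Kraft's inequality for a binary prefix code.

Kraft inequality: Σ 2^(-l_i) ≤ 1 for prefix-free code
Calculating: 2^(-1) + 2^(-1) + 2^(-2) + 2^(-4) + 2^(-6) + 2^(-8)
= 0.5 + 0.5 + 0.25 + 0.0625 + 0.015625 + 0.00390625
= 1.3320
Since 1.3320 > 1, prefix-free code does not exist


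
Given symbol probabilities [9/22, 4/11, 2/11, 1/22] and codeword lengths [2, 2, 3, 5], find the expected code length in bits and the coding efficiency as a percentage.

Average length L = Σ p_i × l_i = 2.3182 bits
Entropy H = 1.7081 bits
Efficiency η = H/L × 100% = 73.68%


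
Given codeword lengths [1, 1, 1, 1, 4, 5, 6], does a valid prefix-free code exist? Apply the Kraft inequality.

Kraft inequality: Σ 2^(-l_i) ≤ 1 for prefix-free code
Calculating: 2^(-1) + 2^(-1) + 2^(-1) + 2^(-1) + 2^(-4) + 2^(-5) + 2^(-6)
= 0.5 + 0.5 + 0.5 + 0.5 + 0.0625 + 0.03125 + 0.015625
= 2.1094
Since 2.1094 > 1, prefix-free code does not exist


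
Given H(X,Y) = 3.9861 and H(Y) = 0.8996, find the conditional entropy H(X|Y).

Chain rule: H(X,Y) = H(X|Y) + H(Y)
H(X|Y) = H(X,Y) - H(Y) = 3.9861 - 0.8996 = 3.0865 bits


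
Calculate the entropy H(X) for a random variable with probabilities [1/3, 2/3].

H(X) = -Σ p(x) log₂ p(x)
  -1/3 × log₂(1/3) = 0.5283
  -2/3 × log₂(2/3) = 0.3900
H(X) = 0.9183 bits


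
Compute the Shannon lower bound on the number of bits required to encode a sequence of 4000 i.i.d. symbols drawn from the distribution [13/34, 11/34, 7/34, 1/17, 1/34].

Entropy H = 1.9166 bits/symbol
Minimum bits = H × n = 1.9166 × 4000
= 7666.21 bits


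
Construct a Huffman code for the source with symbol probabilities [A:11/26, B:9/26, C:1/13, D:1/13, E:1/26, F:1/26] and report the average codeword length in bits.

Huffman tree construction:
Combine smallest probabilities repeatedly
Resulting codes:
  A: 0 (length 1)
  B: 11 (length 2)
  C: 1010 (length 4)
  D: 1011 (length 4)
  E: 1000 (length 4)
  F: 1001 (length 4)
Average length = Σ p(s) × length(s) = 2.0385 bits


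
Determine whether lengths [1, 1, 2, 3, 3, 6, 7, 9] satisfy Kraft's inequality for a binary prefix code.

Kraft inequality: Σ 2^(-l_i) ≤ 1 for prefix-free code
Calculating: 2^(-1) + 2^(-1) + 2^(-2) + 2^(-3) + 2^(-3) + 2^(-6) + 2^(-7) + 2^(-9)
= 0.5 + 0.5 + 0.25 + 0.125 + 0.125 + 0.015625 + 0.0078125 + 0.001953125
= 1.5254
Since 1.5254 > 1, prefix-free code does not exist


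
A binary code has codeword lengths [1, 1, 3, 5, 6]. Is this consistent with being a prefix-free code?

Kraft inequality: Σ 2^(-l_i) ≤ 1 for prefix-free code
Calculating: 2^(-1) + 2^(-1) + 2^(-3) + 2^(-5) + 2^(-6)
= 0.5 + 0.5 + 0.125 + 0.03125 + 0.015625
= 1.1719
Since 1.1719 > 1, prefix-free code does not exist


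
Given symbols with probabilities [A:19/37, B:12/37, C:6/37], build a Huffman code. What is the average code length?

Huffman tree construction:
Combine smallest probabilities repeatedly
Resulting codes:
  A: 1 (length 1)
  B: 01 (length 2)
  C: 00 (length 2)
Average length = Σ p(s) × length(s) = 1.4865 bits


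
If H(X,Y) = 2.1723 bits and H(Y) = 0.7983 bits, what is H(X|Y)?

Chain rule: H(X,Y) = H(X|Y) + H(Y)
H(X|Y) = H(X,Y) - H(Y) = 2.1723 - 0.7983 = 1.374 bits


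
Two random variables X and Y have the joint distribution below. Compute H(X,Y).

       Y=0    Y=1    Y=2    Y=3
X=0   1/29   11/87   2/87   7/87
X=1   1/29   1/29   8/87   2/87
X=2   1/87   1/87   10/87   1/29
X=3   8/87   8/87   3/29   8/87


H(X,Y) = -Σ p(x,y) log₂ p(x,y)
  p(0,0)=1/29: -0.0345 × log₂(0.0345) = 0.1675
  p(0,1)=11/87: -0.1264 × log₂(0.1264) = 0.3772
  p(0,2)=2/87: -0.0230 × log₂(0.0230) = 0.1251
  p(0,3)=7/87: -0.0805 × log₂(0.0805) = 0.2925
  p(1,0)=1/29: -0.0345 × log₂(0.0345) = 0.1675
  p(1,1)=1/29: -0.0345 × log₂(0.0345) = 0.1675
  p(1,2)=8/87: -0.0920 × log₂(0.0920) = 0.3166
  p(1,3)=2/87: -0.0230 × log₂(0.0230) = 0.1251
  p(2,0)=1/87: -0.0115 × log₂(0.0115) = 0.0741
  p(2,1)=1/87: -0.0115 × log₂(0.0115) = 0.0741
  p(2,2)=10/87: -0.1149 × log₂(0.1149) = 0.3587
  p(2,3)=1/29: -0.0345 × log₂(0.0345) = 0.1675
  p(3,0)=8/87: -0.0920 × log₂(0.0920) = 0.3166
  p(3,1)=8/87: -0.0920 × log₂(0.0920) = 0.3166
  p(3,2)=3/29: -0.1034 × log₂(0.1034) = 0.3386
  p(3,3)=8/87: -0.0920 × log₂(0.0920) = 0.3166
H(X,Y) = 3.7019 bits


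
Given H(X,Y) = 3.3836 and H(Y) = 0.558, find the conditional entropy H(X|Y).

Chain rule: H(X,Y) = H(X|Y) + H(Y)
H(X|Y) = H(X,Y) - H(Y) = 3.3836 - 0.558 = 2.8256 bits


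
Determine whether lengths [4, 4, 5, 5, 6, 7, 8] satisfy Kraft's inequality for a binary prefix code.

Kraft inequality: Σ 2^(-l_i) ≤ 1 for prefix-free code
Calculating: 2^(-4) + 2^(-4) + 2^(-5) + 2^(-5) + 2^(-6) + 2^(-7) + 2^(-8)
= 0.0625 + 0.0625 + 0.03125 + 0.03125 + 0.015625 + 0.0078125 + 0.00390625
= 0.2148
Since 0.2148 ≤ 1, prefix-free code exists


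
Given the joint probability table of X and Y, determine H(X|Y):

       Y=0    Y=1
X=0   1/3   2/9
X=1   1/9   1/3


H(X|Y) = Σ_y p(y) H(X|Y=y)
  p(Y=0) = 4/9, H(X|Y=0) = 0.8113
  p(Y=1) = 5/9, H(X|Y=1) = 0.9710
H(X|Y) = 0.4444×0.8113 + 0.5556×0.9710 = 0.9000 bits


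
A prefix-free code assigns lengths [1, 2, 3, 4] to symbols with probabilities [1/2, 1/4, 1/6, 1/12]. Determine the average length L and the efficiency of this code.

Average length L = Σ p_i × l_i = 1.8333 bits
Entropy H = 1.7296 bits
Efficiency η = H/L × 100% = 94.34%


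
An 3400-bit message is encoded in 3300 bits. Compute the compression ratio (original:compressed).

Compression ratio = Original / Compressed
= 3400 / 3300 = 1.03:1


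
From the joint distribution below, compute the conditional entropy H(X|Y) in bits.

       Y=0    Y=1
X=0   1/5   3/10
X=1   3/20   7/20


H(X|Y) = Σ_y p(y) H(X|Y=y)
  p(Y=0) = 7/20, H(X|Y=0) = 0.9852
  p(Y=1) = 13/20, H(X|Y=1) = 0.9957
H(X|Y) = 0.3500×0.9852 + 0.6500×0.9957 = 0.9921 bits


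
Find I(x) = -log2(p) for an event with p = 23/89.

Information content I(x) = -log₂(p(x))
I = -log₂(23/89) = -log₂(0.2584)
I = 1.9522 bits


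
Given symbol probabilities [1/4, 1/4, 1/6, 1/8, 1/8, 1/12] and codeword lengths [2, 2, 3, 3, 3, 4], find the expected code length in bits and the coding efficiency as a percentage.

Average length L = Σ p_i × l_i = 2.5833 bits
Entropy H = 2.4796 bits
Efficiency η = H/L × 100% = 95.98%
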